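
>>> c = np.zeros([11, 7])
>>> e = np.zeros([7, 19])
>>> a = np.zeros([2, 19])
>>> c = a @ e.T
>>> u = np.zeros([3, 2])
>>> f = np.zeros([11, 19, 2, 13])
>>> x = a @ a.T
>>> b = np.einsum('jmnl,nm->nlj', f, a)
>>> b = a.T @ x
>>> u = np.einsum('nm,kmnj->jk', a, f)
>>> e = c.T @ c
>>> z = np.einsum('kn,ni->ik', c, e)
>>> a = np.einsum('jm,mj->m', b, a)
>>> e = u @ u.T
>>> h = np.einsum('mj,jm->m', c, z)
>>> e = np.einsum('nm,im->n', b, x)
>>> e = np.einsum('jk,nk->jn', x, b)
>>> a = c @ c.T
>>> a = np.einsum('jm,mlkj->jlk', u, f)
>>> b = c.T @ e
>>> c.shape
(2, 7)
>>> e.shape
(2, 19)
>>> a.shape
(13, 19, 2)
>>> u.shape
(13, 11)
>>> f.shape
(11, 19, 2, 13)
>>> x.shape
(2, 2)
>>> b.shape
(7, 19)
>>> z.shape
(7, 2)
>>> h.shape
(2,)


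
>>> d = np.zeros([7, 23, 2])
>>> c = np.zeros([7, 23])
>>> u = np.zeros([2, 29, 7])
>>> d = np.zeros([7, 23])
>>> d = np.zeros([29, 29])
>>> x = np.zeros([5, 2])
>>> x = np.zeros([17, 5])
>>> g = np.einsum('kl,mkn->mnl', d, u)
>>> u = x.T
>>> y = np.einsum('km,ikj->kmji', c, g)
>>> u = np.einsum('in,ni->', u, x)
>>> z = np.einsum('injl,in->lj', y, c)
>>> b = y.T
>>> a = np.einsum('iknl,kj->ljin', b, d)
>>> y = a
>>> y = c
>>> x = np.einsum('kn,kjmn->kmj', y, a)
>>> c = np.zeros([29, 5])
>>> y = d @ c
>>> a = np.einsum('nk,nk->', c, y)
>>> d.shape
(29, 29)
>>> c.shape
(29, 5)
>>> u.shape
()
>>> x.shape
(7, 2, 29)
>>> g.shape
(2, 7, 29)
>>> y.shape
(29, 5)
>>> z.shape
(2, 29)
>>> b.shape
(2, 29, 23, 7)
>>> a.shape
()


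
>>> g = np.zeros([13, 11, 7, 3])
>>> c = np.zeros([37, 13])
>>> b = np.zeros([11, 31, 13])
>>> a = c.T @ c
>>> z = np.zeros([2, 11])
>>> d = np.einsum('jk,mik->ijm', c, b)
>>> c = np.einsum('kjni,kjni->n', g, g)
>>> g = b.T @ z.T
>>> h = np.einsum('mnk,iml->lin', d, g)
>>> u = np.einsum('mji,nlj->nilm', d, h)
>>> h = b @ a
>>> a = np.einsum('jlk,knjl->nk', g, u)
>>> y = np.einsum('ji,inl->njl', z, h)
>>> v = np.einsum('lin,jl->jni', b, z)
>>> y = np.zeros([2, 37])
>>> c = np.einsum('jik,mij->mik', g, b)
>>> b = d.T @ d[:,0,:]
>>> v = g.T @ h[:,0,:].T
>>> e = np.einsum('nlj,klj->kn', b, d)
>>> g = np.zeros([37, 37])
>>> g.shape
(37, 37)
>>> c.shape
(11, 31, 2)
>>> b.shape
(11, 37, 11)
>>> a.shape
(11, 2)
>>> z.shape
(2, 11)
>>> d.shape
(31, 37, 11)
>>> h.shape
(11, 31, 13)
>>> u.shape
(2, 11, 13, 31)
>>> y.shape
(2, 37)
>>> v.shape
(2, 31, 11)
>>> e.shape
(31, 11)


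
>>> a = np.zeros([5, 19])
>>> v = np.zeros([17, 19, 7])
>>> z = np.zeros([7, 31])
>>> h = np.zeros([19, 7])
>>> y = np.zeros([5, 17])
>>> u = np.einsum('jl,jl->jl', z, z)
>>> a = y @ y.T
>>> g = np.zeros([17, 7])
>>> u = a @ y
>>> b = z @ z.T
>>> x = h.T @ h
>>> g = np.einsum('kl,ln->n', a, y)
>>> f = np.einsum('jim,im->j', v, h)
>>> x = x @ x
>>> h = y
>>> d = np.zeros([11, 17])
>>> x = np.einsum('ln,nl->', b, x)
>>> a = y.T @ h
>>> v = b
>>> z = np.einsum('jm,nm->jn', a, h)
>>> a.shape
(17, 17)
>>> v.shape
(7, 7)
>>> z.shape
(17, 5)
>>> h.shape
(5, 17)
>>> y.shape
(5, 17)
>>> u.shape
(5, 17)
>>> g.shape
(17,)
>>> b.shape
(7, 7)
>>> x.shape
()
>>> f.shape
(17,)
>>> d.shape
(11, 17)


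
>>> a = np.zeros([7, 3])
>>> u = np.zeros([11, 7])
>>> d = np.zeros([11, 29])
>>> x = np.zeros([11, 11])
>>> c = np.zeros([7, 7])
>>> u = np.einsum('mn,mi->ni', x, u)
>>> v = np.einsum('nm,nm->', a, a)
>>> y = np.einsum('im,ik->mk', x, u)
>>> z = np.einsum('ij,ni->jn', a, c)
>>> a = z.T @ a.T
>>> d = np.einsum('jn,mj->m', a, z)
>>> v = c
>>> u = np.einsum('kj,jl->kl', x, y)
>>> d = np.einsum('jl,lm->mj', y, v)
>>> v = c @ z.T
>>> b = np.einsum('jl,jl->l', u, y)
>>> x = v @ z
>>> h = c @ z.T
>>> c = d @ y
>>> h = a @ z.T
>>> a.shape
(7, 7)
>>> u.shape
(11, 7)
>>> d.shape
(7, 11)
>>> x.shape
(7, 7)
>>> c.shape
(7, 7)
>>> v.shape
(7, 3)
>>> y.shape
(11, 7)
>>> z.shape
(3, 7)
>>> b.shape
(7,)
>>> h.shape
(7, 3)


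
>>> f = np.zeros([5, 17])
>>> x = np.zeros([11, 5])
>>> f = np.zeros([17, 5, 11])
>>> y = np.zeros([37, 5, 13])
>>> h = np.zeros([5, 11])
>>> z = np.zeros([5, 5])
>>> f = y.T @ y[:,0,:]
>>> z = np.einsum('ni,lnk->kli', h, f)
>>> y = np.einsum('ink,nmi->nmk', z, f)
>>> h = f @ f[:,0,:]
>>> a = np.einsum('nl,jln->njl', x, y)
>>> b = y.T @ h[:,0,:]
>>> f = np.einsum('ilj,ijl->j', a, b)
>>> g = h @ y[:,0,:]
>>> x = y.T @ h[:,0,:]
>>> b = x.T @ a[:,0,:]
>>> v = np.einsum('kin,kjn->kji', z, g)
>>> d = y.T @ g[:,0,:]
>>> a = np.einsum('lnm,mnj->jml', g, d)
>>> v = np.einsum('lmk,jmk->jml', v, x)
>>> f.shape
(5,)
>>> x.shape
(11, 5, 13)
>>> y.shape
(13, 5, 11)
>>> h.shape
(13, 5, 13)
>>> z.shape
(13, 13, 11)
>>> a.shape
(11, 11, 13)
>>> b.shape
(13, 5, 5)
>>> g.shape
(13, 5, 11)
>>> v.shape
(11, 5, 13)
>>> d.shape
(11, 5, 11)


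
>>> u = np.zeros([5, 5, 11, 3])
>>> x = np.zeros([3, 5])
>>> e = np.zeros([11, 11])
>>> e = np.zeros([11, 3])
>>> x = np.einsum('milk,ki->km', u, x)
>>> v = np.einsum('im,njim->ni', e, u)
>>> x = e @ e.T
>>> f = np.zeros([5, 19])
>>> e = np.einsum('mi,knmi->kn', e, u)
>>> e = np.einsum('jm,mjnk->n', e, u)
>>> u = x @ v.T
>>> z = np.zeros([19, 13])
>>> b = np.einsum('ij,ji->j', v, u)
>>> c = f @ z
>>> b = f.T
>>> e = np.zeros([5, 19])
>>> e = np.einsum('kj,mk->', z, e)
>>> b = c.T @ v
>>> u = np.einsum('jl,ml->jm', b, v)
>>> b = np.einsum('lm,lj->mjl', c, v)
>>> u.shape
(13, 5)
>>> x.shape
(11, 11)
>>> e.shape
()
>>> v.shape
(5, 11)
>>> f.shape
(5, 19)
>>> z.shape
(19, 13)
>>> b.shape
(13, 11, 5)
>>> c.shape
(5, 13)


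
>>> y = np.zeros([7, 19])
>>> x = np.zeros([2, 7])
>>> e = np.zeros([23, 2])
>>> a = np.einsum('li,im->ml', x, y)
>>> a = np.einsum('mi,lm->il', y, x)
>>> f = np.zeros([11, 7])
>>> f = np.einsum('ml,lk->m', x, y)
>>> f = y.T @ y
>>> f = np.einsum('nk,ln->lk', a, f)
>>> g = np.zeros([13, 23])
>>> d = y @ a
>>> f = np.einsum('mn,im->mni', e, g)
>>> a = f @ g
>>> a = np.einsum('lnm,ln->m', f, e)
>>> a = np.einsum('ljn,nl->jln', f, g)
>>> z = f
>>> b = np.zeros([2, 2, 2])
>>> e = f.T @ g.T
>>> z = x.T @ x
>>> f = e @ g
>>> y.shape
(7, 19)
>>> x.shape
(2, 7)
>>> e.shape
(13, 2, 13)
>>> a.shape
(2, 23, 13)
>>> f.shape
(13, 2, 23)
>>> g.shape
(13, 23)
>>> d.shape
(7, 2)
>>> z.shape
(7, 7)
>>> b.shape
(2, 2, 2)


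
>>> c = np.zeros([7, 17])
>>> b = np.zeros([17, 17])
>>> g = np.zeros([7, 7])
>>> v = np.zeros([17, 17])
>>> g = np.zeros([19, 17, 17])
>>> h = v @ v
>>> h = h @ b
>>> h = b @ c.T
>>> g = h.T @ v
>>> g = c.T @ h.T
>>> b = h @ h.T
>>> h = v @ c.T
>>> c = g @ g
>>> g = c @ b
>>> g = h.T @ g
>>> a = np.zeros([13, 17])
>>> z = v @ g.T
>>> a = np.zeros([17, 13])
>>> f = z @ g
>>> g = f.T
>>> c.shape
(17, 17)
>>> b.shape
(17, 17)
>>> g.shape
(17, 17)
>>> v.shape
(17, 17)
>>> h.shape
(17, 7)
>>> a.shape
(17, 13)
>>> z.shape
(17, 7)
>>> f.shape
(17, 17)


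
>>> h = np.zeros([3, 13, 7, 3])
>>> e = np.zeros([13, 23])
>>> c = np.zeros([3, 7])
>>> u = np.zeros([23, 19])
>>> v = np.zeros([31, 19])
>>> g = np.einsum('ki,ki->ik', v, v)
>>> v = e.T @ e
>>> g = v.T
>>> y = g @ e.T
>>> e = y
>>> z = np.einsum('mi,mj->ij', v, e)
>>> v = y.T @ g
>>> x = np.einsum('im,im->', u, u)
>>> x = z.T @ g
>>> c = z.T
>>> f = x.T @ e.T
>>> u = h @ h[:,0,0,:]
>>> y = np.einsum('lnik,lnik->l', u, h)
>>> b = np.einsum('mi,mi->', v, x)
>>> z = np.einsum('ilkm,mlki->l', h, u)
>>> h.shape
(3, 13, 7, 3)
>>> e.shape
(23, 13)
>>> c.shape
(13, 23)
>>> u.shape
(3, 13, 7, 3)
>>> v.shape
(13, 23)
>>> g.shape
(23, 23)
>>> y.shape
(3,)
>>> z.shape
(13,)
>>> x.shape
(13, 23)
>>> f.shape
(23, 23)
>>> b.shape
()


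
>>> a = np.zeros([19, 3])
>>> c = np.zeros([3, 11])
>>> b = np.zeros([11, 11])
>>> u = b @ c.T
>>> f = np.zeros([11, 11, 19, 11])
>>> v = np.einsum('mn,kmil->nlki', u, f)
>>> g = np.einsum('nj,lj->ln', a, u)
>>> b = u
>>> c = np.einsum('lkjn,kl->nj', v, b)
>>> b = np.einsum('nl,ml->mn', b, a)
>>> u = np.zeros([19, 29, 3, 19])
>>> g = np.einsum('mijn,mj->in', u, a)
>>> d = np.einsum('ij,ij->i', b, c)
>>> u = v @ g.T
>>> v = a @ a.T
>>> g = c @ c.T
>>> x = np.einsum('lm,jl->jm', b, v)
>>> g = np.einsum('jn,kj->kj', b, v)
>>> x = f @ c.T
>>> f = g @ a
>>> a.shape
(19, 3)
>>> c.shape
(19, 11)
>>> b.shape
(19, 11)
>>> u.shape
(3, 11, 11, 29)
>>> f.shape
(19, 3)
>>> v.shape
(19, 19)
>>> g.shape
(19, 19)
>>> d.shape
(19,)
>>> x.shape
(11, 11, 19, 19)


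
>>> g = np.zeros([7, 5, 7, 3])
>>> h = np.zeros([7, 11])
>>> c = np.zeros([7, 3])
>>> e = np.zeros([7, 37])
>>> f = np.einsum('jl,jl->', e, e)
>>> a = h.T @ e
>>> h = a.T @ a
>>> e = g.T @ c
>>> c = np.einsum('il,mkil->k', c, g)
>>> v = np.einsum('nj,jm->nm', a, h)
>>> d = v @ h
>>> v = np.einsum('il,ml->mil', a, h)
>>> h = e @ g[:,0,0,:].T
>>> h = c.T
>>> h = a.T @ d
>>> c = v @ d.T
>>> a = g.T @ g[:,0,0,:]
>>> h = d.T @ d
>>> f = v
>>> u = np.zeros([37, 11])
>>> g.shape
(7, 5, 7, 3)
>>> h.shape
(37, 37)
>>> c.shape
(37, 11, 11)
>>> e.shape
(3, 7, 5, 3)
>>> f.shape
(37, 11, 37)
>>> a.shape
(3, 7, 5, 3)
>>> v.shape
(37, 11, 37)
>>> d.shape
(11, 37)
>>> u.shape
(37, 11)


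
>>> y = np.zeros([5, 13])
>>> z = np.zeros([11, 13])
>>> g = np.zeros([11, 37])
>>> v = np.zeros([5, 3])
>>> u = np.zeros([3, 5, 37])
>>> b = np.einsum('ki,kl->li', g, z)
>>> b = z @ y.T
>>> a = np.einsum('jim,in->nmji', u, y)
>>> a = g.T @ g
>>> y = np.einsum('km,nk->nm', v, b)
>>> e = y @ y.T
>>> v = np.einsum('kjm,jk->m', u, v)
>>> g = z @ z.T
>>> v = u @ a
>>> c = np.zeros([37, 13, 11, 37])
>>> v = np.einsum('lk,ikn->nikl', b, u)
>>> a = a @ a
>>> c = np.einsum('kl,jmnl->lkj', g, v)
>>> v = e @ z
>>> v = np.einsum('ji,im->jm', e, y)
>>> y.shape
(11, 3)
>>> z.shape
(11, 13)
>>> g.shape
(11, 11)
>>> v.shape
(11, 3)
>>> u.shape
(3, 5, 37)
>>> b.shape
(11, 5)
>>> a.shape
(37, 37)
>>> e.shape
(11, 11)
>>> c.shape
(11, 11, 37)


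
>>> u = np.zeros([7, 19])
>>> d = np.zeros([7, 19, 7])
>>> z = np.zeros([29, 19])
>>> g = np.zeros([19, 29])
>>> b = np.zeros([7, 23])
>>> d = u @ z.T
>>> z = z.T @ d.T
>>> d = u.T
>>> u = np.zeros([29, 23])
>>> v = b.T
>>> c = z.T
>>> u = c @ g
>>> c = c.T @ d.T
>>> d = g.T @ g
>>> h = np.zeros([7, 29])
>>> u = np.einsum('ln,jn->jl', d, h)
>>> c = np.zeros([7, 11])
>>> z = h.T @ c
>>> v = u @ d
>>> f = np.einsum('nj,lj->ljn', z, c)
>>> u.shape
(7, 29)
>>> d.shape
(29, 29)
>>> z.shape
(29, 11)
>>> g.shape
(19, 29)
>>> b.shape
(7, 23)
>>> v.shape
(7, 29)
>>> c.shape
(7, 11)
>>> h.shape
(7, 29)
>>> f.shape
(7, 11, 29)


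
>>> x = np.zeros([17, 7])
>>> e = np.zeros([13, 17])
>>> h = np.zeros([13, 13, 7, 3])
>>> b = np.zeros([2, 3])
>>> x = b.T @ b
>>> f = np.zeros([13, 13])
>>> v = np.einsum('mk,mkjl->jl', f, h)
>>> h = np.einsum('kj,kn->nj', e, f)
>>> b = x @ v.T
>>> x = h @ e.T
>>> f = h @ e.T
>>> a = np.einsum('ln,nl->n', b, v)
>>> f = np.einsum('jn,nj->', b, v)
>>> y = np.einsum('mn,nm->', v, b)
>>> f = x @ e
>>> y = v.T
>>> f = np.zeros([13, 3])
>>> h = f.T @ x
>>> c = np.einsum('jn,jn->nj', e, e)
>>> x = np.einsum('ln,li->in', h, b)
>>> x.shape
(7, 13)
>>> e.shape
(13, 17)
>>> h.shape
(3, 13)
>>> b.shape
(3, 7)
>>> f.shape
(13, 3)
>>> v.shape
(7, 3)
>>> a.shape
(7,)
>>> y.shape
(3, 7)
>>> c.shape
(17, 13)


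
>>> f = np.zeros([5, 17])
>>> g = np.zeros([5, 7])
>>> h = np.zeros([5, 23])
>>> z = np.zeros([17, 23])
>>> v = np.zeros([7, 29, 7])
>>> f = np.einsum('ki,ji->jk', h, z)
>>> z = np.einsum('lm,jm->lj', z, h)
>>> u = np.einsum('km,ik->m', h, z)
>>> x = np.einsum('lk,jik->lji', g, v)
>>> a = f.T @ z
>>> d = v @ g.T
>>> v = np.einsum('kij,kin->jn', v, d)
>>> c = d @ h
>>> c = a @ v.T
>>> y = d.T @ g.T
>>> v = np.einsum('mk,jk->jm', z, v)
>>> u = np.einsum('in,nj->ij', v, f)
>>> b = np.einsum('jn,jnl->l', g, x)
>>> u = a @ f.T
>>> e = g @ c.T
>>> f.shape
(17, 5)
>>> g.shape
(5, 7)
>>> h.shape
(5, 23)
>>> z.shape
(17, 5)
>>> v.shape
(7, 17)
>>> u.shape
(5, 17)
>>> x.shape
(5, 7, 29)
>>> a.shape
(5, 5)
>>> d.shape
(7, 29, 5)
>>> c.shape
(5, 7)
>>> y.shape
(5, 29, 5)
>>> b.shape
(29,)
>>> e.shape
(5, 5)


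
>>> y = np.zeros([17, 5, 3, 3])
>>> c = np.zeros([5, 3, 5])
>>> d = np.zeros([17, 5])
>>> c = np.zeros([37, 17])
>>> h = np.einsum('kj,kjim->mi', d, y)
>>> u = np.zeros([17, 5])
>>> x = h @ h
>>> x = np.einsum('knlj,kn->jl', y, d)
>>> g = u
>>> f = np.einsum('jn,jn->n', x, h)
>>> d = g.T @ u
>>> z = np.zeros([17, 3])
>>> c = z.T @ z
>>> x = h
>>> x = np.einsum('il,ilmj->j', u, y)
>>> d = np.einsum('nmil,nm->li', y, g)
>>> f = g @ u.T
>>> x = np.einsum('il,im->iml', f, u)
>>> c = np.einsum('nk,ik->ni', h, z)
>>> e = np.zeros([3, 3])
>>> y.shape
(17, 5, 3, 3)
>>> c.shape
(3, 17)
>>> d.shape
(3, 3)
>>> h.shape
(3, 3)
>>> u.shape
(17, 5)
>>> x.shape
(17, 5, 17)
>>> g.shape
(17, 5)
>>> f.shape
(17, 17)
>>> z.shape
(17, 3)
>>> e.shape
(3, 3)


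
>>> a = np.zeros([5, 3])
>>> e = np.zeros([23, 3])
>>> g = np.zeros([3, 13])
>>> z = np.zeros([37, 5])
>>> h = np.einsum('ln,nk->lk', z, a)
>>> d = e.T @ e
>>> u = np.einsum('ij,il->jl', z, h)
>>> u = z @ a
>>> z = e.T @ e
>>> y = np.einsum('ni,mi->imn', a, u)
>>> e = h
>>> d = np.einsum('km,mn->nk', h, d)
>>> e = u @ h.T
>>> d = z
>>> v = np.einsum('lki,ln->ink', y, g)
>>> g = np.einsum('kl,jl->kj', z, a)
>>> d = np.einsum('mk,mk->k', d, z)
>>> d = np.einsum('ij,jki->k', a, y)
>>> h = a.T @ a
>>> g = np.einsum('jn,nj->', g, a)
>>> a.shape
(5, 3)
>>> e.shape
(37, 37)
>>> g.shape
()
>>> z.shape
(3, 3)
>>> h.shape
(3, 3)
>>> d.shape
(37,)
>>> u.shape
(37, 3)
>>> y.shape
(3, 37, 5)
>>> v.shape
(5, 13, 37)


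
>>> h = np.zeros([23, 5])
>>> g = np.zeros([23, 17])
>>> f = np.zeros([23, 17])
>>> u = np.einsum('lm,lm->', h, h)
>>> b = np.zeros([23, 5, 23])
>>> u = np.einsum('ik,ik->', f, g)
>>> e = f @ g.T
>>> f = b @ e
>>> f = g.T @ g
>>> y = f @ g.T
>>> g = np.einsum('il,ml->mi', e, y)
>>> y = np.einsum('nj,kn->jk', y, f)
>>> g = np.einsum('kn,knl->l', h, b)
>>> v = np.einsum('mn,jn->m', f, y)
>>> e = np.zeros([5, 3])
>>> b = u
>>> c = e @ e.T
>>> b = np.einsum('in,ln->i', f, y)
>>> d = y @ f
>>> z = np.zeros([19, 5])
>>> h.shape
(23, 5)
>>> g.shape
(23,)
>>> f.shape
(17, 17)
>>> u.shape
()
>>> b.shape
(17,)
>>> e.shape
(5, 3)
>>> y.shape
(23, 17)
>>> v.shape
(17,)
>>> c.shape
(5, 5)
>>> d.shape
(23, 17)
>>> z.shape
(19, 5)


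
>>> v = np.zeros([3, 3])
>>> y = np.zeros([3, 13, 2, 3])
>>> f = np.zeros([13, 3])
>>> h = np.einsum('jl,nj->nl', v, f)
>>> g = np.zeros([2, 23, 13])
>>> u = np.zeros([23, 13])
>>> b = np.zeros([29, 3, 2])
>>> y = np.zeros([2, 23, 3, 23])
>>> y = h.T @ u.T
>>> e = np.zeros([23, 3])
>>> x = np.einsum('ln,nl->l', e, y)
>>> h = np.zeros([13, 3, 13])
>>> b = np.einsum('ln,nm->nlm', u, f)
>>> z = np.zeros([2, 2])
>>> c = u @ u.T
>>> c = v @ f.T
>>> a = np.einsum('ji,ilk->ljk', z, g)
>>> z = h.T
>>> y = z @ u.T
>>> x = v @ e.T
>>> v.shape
(3, 3)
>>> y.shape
(13, 3, 23)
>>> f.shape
(13, 3)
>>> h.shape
(13, 3, 13)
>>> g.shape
(2, 23, 13)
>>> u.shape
(23, 13)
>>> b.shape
(13, 23, 3)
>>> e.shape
(23, 3)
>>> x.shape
(3, 23)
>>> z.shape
(13, 3, 13)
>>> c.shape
(3, 13)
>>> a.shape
(23, 2, 13)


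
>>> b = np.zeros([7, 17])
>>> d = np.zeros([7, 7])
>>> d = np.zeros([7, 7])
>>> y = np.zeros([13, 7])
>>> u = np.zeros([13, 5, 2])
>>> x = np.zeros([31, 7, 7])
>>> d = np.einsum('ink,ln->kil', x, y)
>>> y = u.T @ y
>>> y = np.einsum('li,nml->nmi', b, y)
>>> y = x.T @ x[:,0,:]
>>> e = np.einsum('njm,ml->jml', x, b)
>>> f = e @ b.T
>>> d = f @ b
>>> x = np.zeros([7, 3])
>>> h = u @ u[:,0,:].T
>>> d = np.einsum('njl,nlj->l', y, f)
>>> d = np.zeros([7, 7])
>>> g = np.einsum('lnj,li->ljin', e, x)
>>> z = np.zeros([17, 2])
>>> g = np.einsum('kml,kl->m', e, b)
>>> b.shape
(7, 17)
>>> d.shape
(7, 7)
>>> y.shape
(7, 7, 7)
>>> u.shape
(13, 5, 2)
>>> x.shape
(7, 3)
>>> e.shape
(7, 7, 17)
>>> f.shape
(7, 7, 7)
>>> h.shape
(13, 5, 13)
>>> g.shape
(7,)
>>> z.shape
(17, 2)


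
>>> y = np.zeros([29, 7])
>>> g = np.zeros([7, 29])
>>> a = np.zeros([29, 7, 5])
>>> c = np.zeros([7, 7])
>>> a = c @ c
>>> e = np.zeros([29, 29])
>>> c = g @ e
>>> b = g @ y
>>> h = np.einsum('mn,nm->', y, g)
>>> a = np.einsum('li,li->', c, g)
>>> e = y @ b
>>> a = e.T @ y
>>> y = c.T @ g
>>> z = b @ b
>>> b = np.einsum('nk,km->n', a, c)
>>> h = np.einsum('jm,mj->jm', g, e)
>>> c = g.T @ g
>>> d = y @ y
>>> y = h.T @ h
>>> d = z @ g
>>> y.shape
(29, 29)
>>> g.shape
(7, 29)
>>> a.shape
(7, 7)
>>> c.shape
(29, 29)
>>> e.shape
(29, 7)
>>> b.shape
(7,)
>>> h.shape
(7, 29)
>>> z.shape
(7, 7)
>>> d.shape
(7, 29)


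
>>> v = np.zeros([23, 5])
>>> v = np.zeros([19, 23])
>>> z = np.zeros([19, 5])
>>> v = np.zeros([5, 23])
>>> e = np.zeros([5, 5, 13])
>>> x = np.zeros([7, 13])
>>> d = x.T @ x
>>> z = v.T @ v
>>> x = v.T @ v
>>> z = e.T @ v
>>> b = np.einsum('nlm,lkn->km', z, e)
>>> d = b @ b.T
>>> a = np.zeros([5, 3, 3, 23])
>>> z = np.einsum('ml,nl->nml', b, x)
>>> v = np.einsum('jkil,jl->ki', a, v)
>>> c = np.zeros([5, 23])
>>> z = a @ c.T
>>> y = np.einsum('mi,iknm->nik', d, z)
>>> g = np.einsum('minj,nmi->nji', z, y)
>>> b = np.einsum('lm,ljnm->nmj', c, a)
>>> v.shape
(3, 3)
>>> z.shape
(5, 3, 3, 5)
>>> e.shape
(5, 5, 13)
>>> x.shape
(23, 23)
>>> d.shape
(5, 5)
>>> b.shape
(3, 23, 3)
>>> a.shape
(5, 3, 3, 23)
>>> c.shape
(5, 23)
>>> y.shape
(3, 5, 3)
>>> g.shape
(3, 5, 3)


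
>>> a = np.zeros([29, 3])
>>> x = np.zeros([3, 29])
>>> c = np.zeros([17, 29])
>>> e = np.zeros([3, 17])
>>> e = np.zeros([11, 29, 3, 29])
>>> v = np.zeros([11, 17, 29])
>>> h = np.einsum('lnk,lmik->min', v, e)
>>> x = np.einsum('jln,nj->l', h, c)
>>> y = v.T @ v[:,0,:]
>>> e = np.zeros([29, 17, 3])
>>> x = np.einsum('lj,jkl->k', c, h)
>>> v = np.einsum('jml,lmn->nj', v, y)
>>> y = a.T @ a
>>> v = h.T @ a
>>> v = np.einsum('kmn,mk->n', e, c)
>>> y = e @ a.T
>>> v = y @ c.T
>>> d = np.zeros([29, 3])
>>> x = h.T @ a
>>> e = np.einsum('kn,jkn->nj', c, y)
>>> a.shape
(29, 3)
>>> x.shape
(17, 3, 3)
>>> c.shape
(17, 29)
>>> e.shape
(29, 29)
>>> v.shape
(29, 17, 17)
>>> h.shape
(29, 3, 17)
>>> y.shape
(29, 17, 29)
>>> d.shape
(29, 3)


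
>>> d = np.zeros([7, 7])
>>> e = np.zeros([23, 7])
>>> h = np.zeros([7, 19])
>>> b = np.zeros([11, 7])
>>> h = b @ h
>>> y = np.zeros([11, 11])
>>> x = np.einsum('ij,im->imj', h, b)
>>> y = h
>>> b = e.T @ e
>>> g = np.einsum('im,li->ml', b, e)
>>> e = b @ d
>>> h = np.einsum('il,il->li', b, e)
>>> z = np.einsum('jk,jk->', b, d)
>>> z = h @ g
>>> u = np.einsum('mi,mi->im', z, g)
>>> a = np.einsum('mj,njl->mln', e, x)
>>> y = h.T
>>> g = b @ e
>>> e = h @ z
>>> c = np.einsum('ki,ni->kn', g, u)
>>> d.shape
(7, 7)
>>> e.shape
(7, 23)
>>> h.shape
(7, 7)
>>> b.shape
(7, 7)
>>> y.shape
(7, 7)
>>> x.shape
(11, 7, 19)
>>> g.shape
(7, 7)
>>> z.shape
(7, 23)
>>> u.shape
(23, 7)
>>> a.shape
(7, 19, 11)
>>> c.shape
(7, 23)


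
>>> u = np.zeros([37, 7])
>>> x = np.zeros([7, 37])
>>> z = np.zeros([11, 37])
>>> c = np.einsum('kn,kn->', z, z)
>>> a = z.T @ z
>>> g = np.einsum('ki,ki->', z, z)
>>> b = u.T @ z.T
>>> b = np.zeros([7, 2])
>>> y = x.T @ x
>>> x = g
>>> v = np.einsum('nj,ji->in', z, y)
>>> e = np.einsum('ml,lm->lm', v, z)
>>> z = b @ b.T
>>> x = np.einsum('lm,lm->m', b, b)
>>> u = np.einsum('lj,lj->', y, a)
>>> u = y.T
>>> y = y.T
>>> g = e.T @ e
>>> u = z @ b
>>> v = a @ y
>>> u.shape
(7, 2)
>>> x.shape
(2,)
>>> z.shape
(7, 7)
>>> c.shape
()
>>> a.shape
(37, 37)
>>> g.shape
(37, 37)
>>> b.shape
(7, 2)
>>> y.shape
(37, 37)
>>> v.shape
(37, 37)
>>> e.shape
(11, 37)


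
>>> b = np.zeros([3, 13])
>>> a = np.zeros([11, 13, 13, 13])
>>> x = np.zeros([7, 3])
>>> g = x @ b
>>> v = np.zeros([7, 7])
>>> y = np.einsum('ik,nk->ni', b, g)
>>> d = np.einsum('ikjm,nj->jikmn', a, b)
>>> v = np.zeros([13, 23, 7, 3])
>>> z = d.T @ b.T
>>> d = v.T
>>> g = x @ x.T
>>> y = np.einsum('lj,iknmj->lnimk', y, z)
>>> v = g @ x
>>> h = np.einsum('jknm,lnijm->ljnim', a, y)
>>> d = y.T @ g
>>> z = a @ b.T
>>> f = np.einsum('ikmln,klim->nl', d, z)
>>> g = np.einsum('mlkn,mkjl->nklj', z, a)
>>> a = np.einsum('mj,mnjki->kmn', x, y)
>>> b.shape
(3, 13)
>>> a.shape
(11, 7, 13)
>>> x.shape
(7, 3)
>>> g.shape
(3, 13, 13, 13)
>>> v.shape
(7, 3)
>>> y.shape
(7, 13, 3, 11, 13)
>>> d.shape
(13, 11, 3, 13, 7)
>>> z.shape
(11, 13, 13, 3)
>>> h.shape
(7, 11, 13, 3, 13)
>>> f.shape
(7, 13)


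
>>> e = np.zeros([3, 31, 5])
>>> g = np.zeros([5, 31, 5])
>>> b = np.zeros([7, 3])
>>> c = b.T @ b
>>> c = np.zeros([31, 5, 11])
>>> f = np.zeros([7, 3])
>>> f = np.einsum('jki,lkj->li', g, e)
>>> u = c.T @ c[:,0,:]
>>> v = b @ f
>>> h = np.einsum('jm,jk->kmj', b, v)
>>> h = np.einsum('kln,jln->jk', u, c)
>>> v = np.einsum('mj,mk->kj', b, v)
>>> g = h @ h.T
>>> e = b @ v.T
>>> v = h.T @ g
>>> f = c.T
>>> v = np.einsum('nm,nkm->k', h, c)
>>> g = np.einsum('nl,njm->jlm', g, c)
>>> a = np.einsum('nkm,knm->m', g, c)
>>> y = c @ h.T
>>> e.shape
(7, 5)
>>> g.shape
(5, 31, 11)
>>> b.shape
(7, 3)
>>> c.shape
(31, 5, 11)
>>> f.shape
(11, 5, 31)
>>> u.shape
(11, 5, 11)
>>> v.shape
(5,)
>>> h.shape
(31, 11)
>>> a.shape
(11,)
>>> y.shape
(31, 5, 31)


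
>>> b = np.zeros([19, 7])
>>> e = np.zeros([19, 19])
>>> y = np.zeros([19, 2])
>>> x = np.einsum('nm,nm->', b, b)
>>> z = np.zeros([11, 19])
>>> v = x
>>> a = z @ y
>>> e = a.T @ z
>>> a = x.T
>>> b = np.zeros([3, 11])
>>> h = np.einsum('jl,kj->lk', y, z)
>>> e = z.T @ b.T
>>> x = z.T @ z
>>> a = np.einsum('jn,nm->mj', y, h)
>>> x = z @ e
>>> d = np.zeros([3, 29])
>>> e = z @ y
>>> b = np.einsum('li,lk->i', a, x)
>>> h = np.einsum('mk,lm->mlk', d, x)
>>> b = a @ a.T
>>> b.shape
(11, 11)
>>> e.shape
(11, 2)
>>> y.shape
(19, 2)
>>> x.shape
(11, 3)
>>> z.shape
(11, 19)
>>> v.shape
()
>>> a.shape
(11, 19)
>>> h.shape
(3, 11, 29)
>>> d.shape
(3, 29)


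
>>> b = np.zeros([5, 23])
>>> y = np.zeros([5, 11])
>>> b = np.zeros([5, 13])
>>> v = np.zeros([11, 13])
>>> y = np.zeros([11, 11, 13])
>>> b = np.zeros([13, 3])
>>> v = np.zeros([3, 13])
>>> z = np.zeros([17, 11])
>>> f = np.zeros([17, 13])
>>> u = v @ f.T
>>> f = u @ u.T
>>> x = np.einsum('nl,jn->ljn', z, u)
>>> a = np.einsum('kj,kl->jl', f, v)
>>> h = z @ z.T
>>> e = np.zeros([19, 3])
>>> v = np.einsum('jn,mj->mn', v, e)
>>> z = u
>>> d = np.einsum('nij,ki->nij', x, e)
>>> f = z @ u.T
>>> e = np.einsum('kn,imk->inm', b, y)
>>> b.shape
(13, 3)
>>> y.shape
(11, 11, 13)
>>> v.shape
(19, 13)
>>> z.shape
(3, 17)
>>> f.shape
(3, 3)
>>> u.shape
(3, 17)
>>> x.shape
(11, 3, 17)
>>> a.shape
(3, 13)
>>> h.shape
(17, 17)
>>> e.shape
(11, 3, 11)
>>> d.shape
(11, 3, 17)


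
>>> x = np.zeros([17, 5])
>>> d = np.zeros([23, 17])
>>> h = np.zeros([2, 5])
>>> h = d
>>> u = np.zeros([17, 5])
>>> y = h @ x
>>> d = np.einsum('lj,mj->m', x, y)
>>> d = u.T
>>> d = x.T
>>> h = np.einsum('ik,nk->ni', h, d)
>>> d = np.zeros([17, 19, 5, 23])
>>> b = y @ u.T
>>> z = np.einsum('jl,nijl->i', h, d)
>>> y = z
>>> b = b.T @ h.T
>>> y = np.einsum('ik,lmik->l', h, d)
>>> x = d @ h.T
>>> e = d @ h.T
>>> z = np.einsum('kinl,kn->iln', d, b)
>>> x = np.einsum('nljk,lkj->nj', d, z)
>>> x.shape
(17, 5)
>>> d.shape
(17, 19, 5, 23)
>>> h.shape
(5, 23)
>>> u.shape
(17, 5)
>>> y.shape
(17,)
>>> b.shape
(17, 5)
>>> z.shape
(19, 23, 5)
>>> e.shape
(17, 19, 5, 5)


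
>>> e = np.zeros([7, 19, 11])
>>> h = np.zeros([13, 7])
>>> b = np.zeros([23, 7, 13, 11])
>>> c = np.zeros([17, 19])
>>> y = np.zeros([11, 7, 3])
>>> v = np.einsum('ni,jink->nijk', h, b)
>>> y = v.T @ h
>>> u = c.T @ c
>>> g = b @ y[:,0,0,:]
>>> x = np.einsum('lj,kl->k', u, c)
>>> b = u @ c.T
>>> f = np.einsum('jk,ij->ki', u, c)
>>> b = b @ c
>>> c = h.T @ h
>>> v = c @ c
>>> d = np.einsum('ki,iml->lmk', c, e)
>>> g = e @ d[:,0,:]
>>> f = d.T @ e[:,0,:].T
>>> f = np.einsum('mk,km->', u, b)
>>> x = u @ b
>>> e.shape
(7, 19, 11)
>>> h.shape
(13, 7)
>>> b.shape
(19, 19)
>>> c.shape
(7, 7)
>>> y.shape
(11, 23, 7, 7)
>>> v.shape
(7, 7)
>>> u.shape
(19, 19)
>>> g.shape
(7, 19, 7)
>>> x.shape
(19, 19)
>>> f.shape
()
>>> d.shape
(11, 19, 7)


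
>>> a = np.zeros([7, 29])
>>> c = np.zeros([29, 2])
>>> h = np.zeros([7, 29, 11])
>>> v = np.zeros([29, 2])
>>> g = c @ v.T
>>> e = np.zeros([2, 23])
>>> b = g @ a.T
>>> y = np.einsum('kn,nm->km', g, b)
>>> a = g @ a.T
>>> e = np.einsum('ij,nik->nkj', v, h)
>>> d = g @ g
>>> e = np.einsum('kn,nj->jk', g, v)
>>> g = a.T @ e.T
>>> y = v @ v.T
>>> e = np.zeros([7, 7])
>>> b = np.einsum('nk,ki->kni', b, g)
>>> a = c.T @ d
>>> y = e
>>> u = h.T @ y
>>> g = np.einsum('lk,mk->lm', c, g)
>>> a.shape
(2, 29)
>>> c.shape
(29, 2)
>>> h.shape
(7, 29, 11)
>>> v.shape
(29, 2)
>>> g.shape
(29, 7)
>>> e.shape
(7, 7)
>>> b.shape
(7, 29, 2)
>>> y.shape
(7, 7)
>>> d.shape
(29, 29)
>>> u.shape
(11, 29, 7)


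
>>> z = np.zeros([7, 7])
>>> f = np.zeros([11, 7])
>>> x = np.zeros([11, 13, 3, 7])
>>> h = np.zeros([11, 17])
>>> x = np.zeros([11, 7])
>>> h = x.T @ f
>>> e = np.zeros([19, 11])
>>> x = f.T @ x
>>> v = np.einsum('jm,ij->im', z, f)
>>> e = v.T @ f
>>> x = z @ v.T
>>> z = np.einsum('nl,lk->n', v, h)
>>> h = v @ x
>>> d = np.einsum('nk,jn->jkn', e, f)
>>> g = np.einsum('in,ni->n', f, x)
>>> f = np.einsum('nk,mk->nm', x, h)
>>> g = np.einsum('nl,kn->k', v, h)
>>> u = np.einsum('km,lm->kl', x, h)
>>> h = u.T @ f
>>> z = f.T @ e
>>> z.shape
(11, 7)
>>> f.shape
(7, 11)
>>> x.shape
(7, 11)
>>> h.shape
(11, 11)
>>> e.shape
(7, 7)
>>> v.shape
(11, 7)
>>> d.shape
(11, 7, 7)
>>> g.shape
(11,)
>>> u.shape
(7, 11)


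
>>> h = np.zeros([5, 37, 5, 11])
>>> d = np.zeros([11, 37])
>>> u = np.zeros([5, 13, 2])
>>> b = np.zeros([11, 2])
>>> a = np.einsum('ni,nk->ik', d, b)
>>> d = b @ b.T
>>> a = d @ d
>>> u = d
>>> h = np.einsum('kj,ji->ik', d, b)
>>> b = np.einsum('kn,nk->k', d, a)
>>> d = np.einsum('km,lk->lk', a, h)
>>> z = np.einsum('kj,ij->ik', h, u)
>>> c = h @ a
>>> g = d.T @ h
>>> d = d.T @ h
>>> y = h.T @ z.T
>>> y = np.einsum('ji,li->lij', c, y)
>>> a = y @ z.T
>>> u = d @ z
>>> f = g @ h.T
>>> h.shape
(2, 11)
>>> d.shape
(11, 11)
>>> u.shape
(11, 2)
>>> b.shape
(11,)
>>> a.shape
(11, 11, 11)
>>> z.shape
(11, 2)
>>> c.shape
(2, 11)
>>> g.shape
(11, 11)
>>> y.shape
(11, 11, 2)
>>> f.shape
(11, 2)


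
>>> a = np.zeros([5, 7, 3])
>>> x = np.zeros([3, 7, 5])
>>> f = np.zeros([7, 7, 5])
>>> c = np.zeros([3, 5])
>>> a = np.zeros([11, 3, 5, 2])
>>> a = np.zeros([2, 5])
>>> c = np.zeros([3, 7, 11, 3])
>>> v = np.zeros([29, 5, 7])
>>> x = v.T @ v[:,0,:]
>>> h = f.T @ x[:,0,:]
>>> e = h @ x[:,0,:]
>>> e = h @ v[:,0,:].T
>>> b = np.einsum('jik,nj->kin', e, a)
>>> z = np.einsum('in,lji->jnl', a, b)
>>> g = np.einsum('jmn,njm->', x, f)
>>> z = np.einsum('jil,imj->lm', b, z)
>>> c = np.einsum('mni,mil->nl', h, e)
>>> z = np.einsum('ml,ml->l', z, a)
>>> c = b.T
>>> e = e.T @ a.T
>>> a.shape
(2, 5)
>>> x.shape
(7, 5, 7)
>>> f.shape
(7, 7, 5)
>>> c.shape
(2, 7, 29)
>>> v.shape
(29, 5, 7)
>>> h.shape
(5, 7, 7)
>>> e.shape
(29, 7, 2)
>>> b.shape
(29, 7, 2)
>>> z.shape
(5,)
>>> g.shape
()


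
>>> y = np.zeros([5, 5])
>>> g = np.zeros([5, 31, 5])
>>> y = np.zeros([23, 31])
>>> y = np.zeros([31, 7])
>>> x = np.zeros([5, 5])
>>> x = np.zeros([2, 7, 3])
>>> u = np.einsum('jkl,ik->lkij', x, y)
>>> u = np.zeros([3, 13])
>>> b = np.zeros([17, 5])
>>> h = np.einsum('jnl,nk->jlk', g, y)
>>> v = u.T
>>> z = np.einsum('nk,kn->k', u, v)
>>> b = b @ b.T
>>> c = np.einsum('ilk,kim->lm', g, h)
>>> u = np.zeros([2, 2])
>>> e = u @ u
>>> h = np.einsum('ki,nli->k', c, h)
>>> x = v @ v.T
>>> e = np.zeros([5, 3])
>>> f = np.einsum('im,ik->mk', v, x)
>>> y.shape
(31, 7)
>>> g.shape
(5, 31, 5)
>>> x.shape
(13, 13)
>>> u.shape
(2, 2)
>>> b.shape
(17, 17)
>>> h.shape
(31,)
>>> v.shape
(13, 3)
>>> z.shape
(13,)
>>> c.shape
(31, 7)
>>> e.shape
(5, 3)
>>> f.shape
(3, 13)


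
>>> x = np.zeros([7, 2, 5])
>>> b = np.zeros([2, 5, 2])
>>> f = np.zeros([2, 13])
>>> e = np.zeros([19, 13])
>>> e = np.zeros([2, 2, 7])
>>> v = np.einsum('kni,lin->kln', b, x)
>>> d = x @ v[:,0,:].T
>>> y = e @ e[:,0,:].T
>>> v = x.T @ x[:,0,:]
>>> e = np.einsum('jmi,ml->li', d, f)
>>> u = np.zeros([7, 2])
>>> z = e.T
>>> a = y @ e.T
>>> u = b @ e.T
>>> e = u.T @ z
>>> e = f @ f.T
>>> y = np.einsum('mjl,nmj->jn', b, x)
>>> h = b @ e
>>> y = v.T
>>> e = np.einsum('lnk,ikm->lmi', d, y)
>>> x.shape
(7, 2, 5)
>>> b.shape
(2, 5, 2)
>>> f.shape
(2, 13)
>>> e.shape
(7, 5, 5)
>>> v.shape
(5, 2, 5)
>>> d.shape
(7, 2, 2)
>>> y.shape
(5, 2, 5)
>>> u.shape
(2, 5, 13)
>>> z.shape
(2, 13)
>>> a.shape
(2, 2, 13)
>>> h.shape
(2, 5, 2)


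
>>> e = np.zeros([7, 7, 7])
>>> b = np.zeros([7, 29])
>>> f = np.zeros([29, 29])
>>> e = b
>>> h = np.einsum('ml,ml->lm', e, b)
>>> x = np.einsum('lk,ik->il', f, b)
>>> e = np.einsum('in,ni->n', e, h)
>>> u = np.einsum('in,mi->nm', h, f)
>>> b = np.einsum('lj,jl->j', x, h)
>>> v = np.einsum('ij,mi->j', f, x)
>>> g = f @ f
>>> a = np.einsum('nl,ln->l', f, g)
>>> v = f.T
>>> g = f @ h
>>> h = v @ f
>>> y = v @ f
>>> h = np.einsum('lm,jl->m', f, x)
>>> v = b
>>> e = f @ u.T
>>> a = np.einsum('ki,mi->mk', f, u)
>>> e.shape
(29, 7)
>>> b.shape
(29,)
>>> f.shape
(29, 29)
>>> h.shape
(29,)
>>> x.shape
(7, 29)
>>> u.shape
(7, 29)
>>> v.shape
(29,)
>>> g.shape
(29, 7)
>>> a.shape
(7, 29)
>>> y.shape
(29, 29)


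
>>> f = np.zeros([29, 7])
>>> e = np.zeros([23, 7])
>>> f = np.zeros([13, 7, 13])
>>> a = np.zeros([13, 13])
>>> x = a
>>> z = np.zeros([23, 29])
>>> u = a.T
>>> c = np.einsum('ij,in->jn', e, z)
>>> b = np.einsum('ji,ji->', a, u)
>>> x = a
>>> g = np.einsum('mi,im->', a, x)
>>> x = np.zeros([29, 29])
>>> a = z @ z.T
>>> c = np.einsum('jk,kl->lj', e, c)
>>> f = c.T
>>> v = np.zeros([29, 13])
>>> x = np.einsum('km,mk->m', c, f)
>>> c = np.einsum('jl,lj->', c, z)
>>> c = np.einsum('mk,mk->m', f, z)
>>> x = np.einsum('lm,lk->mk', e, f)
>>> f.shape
(23, 29)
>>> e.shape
(23, 7)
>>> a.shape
(23, 23)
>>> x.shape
(7, 29)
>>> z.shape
(23, 29)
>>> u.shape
(13, 13)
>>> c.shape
(23,)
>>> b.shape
()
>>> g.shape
()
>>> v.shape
(29, 13)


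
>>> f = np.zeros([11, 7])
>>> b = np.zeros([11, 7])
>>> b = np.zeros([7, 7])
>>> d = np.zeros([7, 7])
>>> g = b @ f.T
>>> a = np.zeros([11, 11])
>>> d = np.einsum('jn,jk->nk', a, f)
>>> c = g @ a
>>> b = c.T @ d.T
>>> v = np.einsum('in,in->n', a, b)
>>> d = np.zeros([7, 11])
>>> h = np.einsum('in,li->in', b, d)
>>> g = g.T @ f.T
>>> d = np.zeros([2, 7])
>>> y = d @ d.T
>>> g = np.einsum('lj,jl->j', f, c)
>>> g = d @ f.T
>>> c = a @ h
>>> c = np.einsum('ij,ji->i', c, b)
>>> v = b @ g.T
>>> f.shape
(11, 7)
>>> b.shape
(11, 11)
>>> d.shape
(2, 7)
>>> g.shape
(2, 11)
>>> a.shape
(11, 11)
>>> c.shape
(11,)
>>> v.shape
(11, 2)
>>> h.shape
(11, 11)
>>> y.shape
(2, 2)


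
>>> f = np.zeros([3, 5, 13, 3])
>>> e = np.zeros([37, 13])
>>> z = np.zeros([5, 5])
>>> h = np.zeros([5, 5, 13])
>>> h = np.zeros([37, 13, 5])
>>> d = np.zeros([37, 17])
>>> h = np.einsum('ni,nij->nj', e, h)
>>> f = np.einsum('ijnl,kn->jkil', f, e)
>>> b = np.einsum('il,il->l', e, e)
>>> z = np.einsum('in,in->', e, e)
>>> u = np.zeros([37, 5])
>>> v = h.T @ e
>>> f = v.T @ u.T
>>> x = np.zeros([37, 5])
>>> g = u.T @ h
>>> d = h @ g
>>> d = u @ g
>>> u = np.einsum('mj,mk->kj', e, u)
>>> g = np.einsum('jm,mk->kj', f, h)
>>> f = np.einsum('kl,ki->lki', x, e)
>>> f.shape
(5, 37, 13)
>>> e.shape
(37, 13)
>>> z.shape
()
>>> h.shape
(37, 5)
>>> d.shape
(37, 5)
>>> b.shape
(13,)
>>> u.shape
(5, 13)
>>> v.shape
(5, 13)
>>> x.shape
(37, 5)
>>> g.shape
(5, 13)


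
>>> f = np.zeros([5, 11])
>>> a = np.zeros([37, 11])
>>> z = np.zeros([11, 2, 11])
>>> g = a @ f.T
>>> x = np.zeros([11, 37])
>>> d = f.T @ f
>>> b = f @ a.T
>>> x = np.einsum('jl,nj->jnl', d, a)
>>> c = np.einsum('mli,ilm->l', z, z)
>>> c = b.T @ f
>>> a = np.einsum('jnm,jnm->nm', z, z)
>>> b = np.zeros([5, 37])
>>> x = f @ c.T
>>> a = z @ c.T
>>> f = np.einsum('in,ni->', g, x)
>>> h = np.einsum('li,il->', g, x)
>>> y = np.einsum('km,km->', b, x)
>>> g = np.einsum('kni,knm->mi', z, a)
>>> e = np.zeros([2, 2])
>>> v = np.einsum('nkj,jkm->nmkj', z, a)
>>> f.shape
()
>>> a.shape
(11, 2, 37)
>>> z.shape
(11, 2, 11)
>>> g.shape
(37, 11)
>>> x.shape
(5, 37)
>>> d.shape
(11, 11)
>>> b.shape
(5, 37)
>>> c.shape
(37, 11)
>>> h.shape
()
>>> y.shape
()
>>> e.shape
(2, 2)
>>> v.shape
(11, 37, 2, 11)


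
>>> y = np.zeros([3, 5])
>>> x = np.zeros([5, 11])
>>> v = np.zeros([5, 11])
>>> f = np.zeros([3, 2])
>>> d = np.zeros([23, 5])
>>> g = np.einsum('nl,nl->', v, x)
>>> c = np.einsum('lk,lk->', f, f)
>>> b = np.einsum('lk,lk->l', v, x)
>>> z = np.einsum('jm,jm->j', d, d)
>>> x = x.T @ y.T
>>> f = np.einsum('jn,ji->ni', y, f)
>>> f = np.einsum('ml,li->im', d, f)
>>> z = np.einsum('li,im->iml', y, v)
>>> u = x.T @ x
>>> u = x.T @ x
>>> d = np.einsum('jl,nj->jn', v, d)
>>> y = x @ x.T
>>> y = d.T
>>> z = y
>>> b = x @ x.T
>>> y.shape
(23, 5)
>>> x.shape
(11, 3)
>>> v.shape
(5, 11)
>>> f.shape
(2, 23)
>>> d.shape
(5, 23)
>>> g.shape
()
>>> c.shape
()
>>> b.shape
(11, 11)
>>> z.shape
(23, 5)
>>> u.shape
(3, 3)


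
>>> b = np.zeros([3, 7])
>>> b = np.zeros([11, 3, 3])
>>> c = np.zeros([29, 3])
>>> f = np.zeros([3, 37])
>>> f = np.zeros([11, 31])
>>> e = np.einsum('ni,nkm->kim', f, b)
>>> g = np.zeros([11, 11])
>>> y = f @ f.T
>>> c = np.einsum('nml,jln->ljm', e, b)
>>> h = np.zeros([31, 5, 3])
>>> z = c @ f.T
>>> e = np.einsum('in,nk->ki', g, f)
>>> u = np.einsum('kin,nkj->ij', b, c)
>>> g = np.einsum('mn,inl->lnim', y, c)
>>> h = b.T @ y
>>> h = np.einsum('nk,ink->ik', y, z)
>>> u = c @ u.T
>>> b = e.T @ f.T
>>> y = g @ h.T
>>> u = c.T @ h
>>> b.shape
(11, 11)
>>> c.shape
(3, 11, 31)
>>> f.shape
(11, 31)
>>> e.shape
(31, 11)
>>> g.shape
(31, 11, 3, 11)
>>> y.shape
(31, 11, 3, 3)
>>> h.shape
(3, 11)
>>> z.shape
(3, 11, 11)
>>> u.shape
(31, 11, 11)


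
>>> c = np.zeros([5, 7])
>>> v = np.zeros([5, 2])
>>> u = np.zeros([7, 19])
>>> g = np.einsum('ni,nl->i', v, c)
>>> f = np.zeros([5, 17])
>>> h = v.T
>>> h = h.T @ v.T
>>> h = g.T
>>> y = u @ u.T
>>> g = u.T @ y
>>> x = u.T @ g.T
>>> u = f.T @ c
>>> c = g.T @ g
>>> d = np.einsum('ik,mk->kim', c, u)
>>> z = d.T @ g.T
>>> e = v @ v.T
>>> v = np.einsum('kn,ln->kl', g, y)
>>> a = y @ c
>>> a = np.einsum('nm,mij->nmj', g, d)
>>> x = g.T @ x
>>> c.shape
(7, 7)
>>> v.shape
(19, 7)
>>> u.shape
(17, 7)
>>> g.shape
(19, 7)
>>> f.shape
(5, 17)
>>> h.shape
(2,)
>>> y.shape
(7, 7)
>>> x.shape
(7, 19)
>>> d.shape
(7, 7, 17)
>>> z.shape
(17, 7, 19)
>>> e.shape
(5, 5)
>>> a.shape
(19, 7, 17)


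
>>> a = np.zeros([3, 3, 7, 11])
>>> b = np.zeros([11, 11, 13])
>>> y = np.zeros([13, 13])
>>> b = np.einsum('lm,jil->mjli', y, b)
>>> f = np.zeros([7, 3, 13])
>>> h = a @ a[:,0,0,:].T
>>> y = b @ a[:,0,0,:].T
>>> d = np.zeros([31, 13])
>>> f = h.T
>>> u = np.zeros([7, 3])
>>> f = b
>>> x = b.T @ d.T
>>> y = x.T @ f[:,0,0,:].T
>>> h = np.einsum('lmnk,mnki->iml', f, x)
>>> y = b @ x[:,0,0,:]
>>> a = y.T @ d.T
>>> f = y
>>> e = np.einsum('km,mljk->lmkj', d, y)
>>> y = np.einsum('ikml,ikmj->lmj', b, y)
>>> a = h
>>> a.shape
(31, 11, 13)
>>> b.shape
(13, 11, 13, 11)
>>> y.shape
(11, 13, 31)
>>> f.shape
(13, 11, 13, 31)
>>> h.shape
(31, 11, 13)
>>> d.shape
(31, 13)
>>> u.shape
(7, 3)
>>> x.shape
(11, 13, 11, 31)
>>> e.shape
(11, 13, 31, 13)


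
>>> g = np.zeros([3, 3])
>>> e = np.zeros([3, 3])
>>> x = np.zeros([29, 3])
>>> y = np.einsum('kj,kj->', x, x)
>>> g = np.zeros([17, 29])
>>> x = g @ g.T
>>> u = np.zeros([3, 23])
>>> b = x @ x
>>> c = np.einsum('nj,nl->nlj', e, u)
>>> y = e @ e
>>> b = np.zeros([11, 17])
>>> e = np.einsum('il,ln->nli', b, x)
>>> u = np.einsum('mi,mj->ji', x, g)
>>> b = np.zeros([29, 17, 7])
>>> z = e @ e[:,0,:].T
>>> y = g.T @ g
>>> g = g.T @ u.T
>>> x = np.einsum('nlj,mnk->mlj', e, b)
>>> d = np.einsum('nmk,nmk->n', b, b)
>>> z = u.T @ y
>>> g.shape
(29, 29)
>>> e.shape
(17, 17, 11)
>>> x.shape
(29, 17, 11)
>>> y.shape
(29, 29)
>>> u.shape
(29, 17)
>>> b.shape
(29, 17, 7)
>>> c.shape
(3, 23, 3)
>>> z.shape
(17, 29)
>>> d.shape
(29,)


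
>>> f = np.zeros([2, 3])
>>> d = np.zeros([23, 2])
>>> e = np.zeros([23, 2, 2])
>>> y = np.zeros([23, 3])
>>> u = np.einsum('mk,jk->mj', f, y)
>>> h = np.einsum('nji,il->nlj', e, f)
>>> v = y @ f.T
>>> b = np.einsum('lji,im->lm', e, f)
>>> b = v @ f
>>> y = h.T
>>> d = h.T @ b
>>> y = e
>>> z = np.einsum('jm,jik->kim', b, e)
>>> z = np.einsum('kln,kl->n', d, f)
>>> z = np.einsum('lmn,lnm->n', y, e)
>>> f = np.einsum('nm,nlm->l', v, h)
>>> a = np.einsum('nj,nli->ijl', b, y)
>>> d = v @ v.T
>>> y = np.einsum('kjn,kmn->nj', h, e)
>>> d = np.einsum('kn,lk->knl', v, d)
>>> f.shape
(3,)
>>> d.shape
(23, 2, 23)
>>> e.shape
(23, 2, 2)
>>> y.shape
(2, 3)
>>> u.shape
(2, 23)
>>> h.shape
(23, 3, 2)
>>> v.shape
(23, 2)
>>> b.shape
(23, 3)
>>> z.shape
(2,)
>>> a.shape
(2, 3, 2)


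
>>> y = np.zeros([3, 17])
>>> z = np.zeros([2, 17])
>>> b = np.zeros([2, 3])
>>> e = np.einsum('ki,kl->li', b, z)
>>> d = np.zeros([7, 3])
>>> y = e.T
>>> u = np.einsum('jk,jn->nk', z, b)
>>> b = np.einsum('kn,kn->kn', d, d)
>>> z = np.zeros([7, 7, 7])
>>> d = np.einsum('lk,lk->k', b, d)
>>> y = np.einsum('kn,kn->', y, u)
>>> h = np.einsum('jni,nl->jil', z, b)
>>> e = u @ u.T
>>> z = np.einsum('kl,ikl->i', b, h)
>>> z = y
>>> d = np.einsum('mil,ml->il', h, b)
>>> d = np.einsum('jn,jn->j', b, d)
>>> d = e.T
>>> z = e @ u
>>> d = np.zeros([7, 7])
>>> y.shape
()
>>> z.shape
(3, 17)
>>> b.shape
(7, 3)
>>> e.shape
(3, 3)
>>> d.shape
(7, 7)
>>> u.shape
(3, 17)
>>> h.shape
(7, 7, 3)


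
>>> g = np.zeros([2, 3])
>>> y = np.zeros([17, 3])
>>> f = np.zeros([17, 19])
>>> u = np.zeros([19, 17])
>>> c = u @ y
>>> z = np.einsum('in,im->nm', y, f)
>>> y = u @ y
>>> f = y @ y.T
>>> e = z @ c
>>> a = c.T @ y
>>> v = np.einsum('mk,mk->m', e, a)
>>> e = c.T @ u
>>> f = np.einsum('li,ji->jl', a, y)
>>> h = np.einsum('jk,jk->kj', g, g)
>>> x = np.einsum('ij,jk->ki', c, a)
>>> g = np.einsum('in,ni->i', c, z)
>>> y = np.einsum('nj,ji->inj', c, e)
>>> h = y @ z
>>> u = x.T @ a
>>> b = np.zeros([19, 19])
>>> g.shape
(19,)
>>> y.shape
(17, 19, 3)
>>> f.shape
(19, 3)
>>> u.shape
(19, 3)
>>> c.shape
(19, 3)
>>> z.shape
(3, 19)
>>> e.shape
(3, 17)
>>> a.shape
(3, 3)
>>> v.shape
(3,)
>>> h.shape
(17, 19, 19)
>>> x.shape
(3, 19)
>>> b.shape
(19, 19)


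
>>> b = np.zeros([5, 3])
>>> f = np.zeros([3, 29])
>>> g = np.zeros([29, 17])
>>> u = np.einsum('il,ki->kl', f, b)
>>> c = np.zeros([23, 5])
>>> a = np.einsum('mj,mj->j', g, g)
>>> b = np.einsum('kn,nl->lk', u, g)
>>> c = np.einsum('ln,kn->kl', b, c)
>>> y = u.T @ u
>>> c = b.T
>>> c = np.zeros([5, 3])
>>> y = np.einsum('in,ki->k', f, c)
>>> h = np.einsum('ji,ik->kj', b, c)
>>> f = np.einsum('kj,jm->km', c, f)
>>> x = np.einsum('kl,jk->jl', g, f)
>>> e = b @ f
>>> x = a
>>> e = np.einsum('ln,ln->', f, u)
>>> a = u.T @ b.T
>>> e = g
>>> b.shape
(17, 5)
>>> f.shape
(5, 29)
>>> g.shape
(29, 17)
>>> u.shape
(5, 29)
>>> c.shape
(5, 3)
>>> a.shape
(29, 17)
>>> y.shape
(5,)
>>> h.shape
(3, 17)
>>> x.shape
(17,)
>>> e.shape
(29, 17)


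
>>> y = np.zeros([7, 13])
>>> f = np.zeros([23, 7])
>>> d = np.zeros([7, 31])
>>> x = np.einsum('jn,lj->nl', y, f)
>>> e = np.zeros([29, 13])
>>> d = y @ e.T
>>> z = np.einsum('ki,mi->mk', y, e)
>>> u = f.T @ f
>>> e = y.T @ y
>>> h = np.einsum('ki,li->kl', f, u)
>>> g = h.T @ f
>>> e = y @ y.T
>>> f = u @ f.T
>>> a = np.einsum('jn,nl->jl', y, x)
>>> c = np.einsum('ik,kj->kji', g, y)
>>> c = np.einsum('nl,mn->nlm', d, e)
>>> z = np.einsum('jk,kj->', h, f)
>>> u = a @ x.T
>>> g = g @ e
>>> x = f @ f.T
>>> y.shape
(7, 13)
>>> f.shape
(7, 23)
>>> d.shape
(7, 29)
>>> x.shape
(7, 7)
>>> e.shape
(7, 7)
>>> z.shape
()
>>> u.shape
(7, 13)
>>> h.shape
(23, 7)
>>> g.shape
(7, 7)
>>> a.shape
(7, 23)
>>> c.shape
(7, 29, 7)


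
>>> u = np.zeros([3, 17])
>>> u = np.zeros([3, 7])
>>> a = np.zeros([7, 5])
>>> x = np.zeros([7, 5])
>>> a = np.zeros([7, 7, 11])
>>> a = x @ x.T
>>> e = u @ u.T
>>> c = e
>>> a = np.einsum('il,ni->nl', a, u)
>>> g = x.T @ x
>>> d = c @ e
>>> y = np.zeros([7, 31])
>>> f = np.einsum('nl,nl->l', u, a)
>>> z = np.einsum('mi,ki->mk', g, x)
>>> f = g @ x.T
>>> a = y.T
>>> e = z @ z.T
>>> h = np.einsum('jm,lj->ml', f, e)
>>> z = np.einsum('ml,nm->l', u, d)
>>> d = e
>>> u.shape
(3, 7)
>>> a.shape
(31, 7)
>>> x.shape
(7, 5)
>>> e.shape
(5, 5)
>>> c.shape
(3, 3)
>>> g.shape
(5, 5)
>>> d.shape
(5, 5)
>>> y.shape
(7, 31)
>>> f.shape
(5, 7)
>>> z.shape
(7,)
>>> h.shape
(7, 5)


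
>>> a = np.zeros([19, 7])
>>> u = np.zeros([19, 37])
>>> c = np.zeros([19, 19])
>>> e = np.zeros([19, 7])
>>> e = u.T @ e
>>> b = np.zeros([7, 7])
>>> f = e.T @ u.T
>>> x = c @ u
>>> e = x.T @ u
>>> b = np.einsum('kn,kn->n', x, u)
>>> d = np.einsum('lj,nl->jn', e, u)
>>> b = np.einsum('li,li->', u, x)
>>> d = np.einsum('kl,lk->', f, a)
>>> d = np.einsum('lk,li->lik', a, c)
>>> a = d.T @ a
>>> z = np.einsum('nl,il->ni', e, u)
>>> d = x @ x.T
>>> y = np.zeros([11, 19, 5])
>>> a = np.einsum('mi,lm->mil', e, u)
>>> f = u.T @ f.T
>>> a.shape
(37, 37, 19)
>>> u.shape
(19, 37)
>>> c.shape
(19, 19)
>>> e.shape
(37, 37)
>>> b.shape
()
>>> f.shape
(37, 7)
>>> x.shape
(19, 37)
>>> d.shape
(19, 19)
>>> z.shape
(37, 19)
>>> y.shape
(11, 19, 5)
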